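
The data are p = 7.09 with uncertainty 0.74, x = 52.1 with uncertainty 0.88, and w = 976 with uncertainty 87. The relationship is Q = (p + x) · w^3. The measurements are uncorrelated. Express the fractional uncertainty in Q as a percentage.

Let u = p + x = 59.2. δu = √(δp² + δx²) = √(0.548 + 0.774) = 1.15, so δu/u = 0.0194.
Q is then a monomial in u, w:
δQ/Q = √((δu/u)² + (3·δw/w)²) = √(0.000377 + 0.0715) = 0.268

26.8%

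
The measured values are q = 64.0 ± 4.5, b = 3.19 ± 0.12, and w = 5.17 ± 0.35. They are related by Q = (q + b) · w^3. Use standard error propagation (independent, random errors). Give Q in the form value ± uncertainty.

9280 ± 1990

Let u = q + b = 67.2. δu = √(δq² + δb²) = √(20.2 + 0.0144) = 4.50, so δu/u = 0.0670.
Q is then a monomial in u, w:
δQ/Q = √((δu/u)² + (3·δw/w)²) = √(0.00449 + 0.0412) = 0.214
Q = 9280, so δQ = 0.214 × 9280 = 1990.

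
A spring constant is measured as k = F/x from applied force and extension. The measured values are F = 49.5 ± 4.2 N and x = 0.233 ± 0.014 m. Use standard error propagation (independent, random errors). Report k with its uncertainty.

Since k is a product/quotient, work with relative uncertainties:
  (1·δF/F)² = (1×0.0848)² = 0.00720;  (-1·δx/x)² = (-1×0.0601)² = 0.00361
δk/k = √(0.0108) = 0.104
k = 212 N/m, so δk = 0.104 × 212 = 22.1 N/m.

212 ± 22.1 N/m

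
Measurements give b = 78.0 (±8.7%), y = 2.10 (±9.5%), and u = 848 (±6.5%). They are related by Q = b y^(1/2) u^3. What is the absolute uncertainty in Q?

For a monomial Q ∝ b, y^(1/2), u^3, fractional errors add in quadrature:
  (1·δb/b)² = (1×0.0870)² = 0.00757;  (½·δy/y)² = (0.5×0.0950)² = 0.00226;  (3·δu/u)² = (3×0.0650)² = 0.0380
δQ/Q = √(0.0479) = 0.219
Q = 6.89e+10, so δQ = 0.219 × 6.89e+10 = 1.51e+10.

1.51e+10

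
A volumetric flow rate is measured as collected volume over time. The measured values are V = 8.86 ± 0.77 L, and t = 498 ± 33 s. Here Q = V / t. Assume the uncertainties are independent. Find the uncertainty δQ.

For a monomial Q ∝ V, t^-1, fractional errors add in quadrature:
  (1·δV/V)² = (1×0.0869)² = 0.00755;  (-1·δt/t)² = (-1×0.0663)² = 0.00439
δQ/Q = √(0.0119) = 0.109
Q = 0.0178 L/s, so δQ = 0.109 × 0.0178 = 0.00194 L/s.

0.00194 L/s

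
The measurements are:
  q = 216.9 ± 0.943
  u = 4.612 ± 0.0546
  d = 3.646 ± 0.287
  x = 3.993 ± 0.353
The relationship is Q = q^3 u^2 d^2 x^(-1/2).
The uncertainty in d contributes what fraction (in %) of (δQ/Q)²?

90.2%

(δQ/Q)² = (3·δq/q)² + (2·δu/u)² + (2·δd/d)² + (−½·δx/x)²
  q term: (3×0.00435)² = 0.000170
  u term: (2×0.0118)² = 0.000561
  d term: (2×0.0787)² = 0.0248
  x term: (-0.5×0.0884)² = 0.00195
Total = 0.0275. Share from d = 0.0248/0.0275 = 0.902.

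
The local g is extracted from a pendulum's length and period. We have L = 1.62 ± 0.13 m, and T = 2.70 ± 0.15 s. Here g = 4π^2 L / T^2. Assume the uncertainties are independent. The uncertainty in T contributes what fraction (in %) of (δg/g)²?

(δg/g)² = (1·δL/L)² + (-2·δT/T)²
  L term: (1×0.0802)² = 0.00644
  T term: (-2×0.0556)² = 0.0123
Total = 0.0188. Share from T = 0.0123/0.0188 = 0.657.

65.7%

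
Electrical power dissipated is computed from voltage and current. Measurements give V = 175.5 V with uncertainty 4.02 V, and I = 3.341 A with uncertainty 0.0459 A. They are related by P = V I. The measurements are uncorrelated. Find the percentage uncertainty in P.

2.67%

Relative error in a monomial: (δP/P)² = Σ (nᵢ · δxᵢ/xᵢ)².
  (1·δV/V)² = (1×0.0229)² = 0.000525;  (1·δI/I)² = (1×0.0137)² = 0.000189
δP/P = √(0.000713) = 0.0267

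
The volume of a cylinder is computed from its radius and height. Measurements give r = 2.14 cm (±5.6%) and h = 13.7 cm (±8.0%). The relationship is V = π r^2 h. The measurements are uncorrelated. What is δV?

Relative error in a monomial: (δV/V)² = Σ (nᵢ · δxᵢ/xᵢ)².
  (2·δr/r)² = (2×0.0560)² = 0.0125;  (1·δh/h)² = (1×0.0800)² = 0.00640
δV/V = √(0.0189) = 0.138
V = 197 cm^3, so δV = 0.138 × 197 = 27.1 cm^3.

27.1 cm^3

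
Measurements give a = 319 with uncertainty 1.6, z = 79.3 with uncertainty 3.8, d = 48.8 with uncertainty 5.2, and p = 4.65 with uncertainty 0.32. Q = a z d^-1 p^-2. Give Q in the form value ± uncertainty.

Products/powers → add relative errors in quadrature, weighted by exponent:
  (1·δa/a)² = (1×0.00502)² = 2.52e-05;  (1·δz/z)² = (1×0.0479)² = 0.00230;  (-1·δd/d)² = (-1×0.107)² = 0.0114;  (-2·δp/p)² = (-2×0.0688)² = 0.0189
δQ/Q = √(0.0326) = 0.181
Q = 24.0, so δQ = 0.181 × 24.0 = 4.33.

24.0 ± 4.33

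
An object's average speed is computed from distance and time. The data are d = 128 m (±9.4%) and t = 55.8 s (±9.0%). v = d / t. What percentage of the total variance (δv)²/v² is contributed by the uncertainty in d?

(δv/v)² = (1·δd/d)² + (-1·δt/t)²
  d term: (1×0.0940)² = 0.00884
  t term: (-1×0.0900)² = 0.00810
Total = 0.0169. Share from d = 0.00884/0.0169 = 0.522.

52.2%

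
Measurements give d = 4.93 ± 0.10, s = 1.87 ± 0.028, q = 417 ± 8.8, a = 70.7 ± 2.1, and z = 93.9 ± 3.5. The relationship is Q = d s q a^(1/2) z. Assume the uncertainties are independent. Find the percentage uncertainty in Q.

Each factor contributes (exponent × relative error)² to (δQ/Q)²:
  (1·δd/d)² = (1×0.0203)² = 0.000411;  (1·δs/s)² = (1×0.0150)² = 0.000224;  (1·δq/q)² = (1×0.0211)² = 0.000445;  (½·δa/a)² = (0.5×0.0297)² = 0.000221;  (1·δz/z)² = (1×0.0373)² = 0.00139
δQ/Q = √(0.00269) = 0.0519

5.19%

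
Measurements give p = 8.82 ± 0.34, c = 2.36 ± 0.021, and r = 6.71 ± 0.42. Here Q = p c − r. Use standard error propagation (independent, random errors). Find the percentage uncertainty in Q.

6.55%

Let w = p·c = 20.8. δw/w = √((1·δp/p)² + (1·δc/c)²) = √(0.00149 + 7.92e-05) = 0.0396, so δw = 0.823.
Q = w − r: δQ = √(δw² + δr²) = √(0.678 + 0.176) = 0.924
Q = 14.1, so δQ/Q = 0.924/14.1 = 0.0655.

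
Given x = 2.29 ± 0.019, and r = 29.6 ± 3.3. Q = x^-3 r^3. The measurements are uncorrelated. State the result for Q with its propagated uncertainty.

Q is a product of powers, so relative uncertainties combine in quadrature:
  (-3·δx/x)² = (-3×0.00830)² = 0.000620;  (3·δr/r)² = (3×0.111)² = 0.112
δQ/Q = √(0.112) = 0.335
Q = 2160, so δQ = 0.335 × 2160 = 724.

2160 ± 724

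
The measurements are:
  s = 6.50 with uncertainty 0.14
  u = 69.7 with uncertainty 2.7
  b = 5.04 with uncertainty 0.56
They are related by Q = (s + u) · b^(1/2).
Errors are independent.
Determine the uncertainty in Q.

11.3

Let w = s + u = 76.2. δw = √(δs² + δu²) = √(0.0196 + 7.29) = 2.70, so δw/w = 0.0355.
Q is then a monomial in w, b:
δQ/Q = √((δw/w)² + (½·δb/b)²) = √(0.00126 + 0.00309) = 0.0659
Q = 171, so δQ = 0.0659 × 171 = 11.3.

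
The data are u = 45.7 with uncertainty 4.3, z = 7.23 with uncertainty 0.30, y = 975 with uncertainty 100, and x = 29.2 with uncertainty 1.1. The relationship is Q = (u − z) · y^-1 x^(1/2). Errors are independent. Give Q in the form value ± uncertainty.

Let w = u − z = 38.5. δw = √(δu² + δz²) = √(18.5 + 0.0900) = 4.31, so δw/w = 0.112.
Q is then a monomial in w, y, x:
δQ/Q = √((δw/w)² + (-1·δy/y)² + (½·δx/x)²) = √(0.0126 + 0.0105 + 0.000355) = 0.153
Q = 0.213, so δQ = 0.153 × 0.213 = 0.0326.

0.213 ± 0.0326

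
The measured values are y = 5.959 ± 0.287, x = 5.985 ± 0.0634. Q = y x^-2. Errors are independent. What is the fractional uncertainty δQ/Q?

Relative error in a monomial: (δQ/Q)² = Σ (nᵢ · δxᵢ/xᵢ)².
  (1·δy/y)² = (1×0.0482)² = 0.00232;  (-2·δx/x)² = (-2×0.0106)² = 0.000449
δQ/Q = √(0.00277) = 0.0526

0.0526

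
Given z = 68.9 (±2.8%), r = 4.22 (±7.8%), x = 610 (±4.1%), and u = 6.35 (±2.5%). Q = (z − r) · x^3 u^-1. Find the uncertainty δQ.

Let w = z − r = 64.7. δw = √(δz² + δr²) = √(3.72 + 0.108) = 1.96, so δw/w = 0.0303.
Q is then a monomial in w, x, u:
δQ/Q = √((δw/w)² + (3·δx/x)² + (-1·δu/u)²) = √(0.000916 + 0.0151 + 0.000625) = 0.129
Q = 2.31e+09, so δQ = 0.129 × 2.31e+09 = 2.99e+08.

2.99e+08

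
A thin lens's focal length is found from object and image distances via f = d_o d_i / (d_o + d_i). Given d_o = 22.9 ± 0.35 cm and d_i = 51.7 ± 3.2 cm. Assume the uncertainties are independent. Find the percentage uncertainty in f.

∂f/∂d_o = (d_i/(d_o+d_i))² = 0.480;  ∂f/∂d_i = (d_o/(d_o+d_i))² = 0.0942
δf = √((∂f/∂d_o · δd_o)² + (∂f/∂d_i · δd_i)²) = √(0.0283 + 0.0909) = 0.345 cm
f = 15.9 cm, so δf/f = 0.345/15.9 = 0.0218.

2.18%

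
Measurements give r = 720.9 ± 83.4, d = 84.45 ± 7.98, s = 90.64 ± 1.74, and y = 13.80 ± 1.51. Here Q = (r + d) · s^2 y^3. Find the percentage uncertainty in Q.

34.6%

Let u = r + d = 805.4. δu = √(δr² + δd²) = √(6960 + 63.7) = 83.8, so δu/u = 0.104.
Q is then a monomial in u, s, y:
δQ/Q = √((δu/u)² + (2·δs/s)² + (3·δy/y)²) = √(0.0108 + 0.00147 + 0.108) = 0.346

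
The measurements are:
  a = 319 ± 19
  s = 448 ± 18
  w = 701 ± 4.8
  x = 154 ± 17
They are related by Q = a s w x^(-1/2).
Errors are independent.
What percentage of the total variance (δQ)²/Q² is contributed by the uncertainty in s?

19.6%

(δQ/Q)² = (1·δa/a)² + (1·δs/s)² + (1·δw/w)² + (−½·δx/x)²
  a term: (1×0.0596)² = 0.00355
  s term: (1×0.0402)² = 0.00161
  w term: (1×0.00685)² = 4.69e-05
  x term: (-0.5×0.110)² = 0.00305
Total = 0.00826. Share from s = 0.00161/0.00826 = 0.196.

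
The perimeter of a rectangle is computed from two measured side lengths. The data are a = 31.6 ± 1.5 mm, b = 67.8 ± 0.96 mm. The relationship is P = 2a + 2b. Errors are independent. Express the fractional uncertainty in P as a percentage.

1.79%

Sums and differences: (δP)² = Σ (cᵢ δxᵢ)².
  (2·δa)² = 9.00;  (2·δb)² = 3.69
δP = √(12.7) = 3.56 mm
P = 199 mm, so δP/P = 3.56/199 = 0.0179.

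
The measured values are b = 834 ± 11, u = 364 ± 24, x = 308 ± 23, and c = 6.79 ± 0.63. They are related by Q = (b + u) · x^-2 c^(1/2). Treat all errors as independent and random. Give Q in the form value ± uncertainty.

0.0329 ± 0.00520

Let w = b + u = 1200. δw = √(δb² + δu²) = √(121 + 576) = 26.4, so δw/w = 0.0220.
Q is then a monomial in w, x, c:
δQ/Q = √((δw/w)² + (-2·δx/x)² + (½·δc/c)²) = √(0.000486 + 0.0223 + 0.00215) = 0.158
Q = 0.0329, so δQ = 0.158 × 0.0329 = 0.00520.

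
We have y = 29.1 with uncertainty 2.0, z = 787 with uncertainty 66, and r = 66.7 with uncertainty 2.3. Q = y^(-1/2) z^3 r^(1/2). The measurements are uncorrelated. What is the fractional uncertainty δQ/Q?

0.255

For a monomial Q ∝ y^(-1/2), z^3, r^(1/2), fractional errors add in quadrature:
  (−½·δy/y)² = (-0.5×0.0687)² = 0.00118;  (3·δz/z)² = (3×0.0839)² = 0.0633;  (½·δr/r)² = (0.5×0.0345)² = 0.000297
δQ/Q = √(0.0648) = 0.255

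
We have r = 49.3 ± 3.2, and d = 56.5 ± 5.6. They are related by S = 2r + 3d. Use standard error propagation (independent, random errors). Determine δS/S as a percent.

6.71%

Each term contributes (cᵢ δxᵢ)² to (δS)²:
  (2·δr)² = 41.0;  (3·δd)² = 282
δS = √(323) = 18.0
S = 268, so δS/S = 18.0/268 = 0.0671.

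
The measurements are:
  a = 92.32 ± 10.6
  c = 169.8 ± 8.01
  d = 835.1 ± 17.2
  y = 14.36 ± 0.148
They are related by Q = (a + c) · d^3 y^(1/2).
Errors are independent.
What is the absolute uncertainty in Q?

Let u = a + c = 262.1. δu = √(δa² + δc²) = √(112 + 64.2) = 13.3, so δu/u = 0.0507.
Q is then a monomial in u, d, y:
δQ/Q = √((δu/u)² + (3·δd/d)² + (½·δy/y)²) = √(0.00257 + 0.00382 + 2.66e-05) = 0.0801
Q = 5.785e+11, so δQ = 0.0801 × 5.785e+11 = 4.63e+10.

4.63e+10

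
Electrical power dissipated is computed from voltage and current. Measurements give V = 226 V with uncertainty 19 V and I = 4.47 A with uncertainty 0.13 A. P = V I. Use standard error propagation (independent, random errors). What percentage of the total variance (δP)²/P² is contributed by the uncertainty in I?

(δP/P)² = (1·δV/V)² + (1·δI/I)²
  V term: (1×0.0841)² = 0.00707
  I term: (1×0.0291)² = 0.000846
Total = 0.00791. Share from I = 0.000846/0.00791 = 0.107.

10.7%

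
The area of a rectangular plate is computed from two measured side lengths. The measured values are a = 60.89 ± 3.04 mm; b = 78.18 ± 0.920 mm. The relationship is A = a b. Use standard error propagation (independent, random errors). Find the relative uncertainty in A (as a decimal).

0.0513

Since A is a product/quotient, work with relative uncertainties:
  (1·δa/a)² = (1×0.0499)² = 0.00249;  (1·δb/b)² = (1×0.0118)² = 0.000138
δA/A = √(0.00263) = 0.0513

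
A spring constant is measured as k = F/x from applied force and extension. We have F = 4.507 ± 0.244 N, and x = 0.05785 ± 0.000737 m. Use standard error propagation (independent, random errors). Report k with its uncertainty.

77.91 ± 4.33 N/m

Relative error in a monomial: (δk/k)² = Σ (nᵢ · δxᵢ/xᵢ)².
  (1·δF/F)² = (1×0.0541)² = 0.00293;  (-1·δx/x)² = (-1×0.0127)² = 0.000162
δk/k = √(0.00309) = 0.0556
k = 77.91 N/m, so δk = 0.0556 × 77.91 = 4.33 N/m.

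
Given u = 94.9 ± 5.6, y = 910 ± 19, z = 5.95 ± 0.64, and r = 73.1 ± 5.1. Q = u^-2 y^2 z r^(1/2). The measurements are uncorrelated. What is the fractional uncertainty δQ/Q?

Products/powers → add relative errors in quadrature, weighted by exponent:
  (-2·δu/u)² = (-2×0.0590)² = 0.0139;  (2·δy/y)² = (2×0.0209)² = 0.00174;  (1·δz/z)² = (1×0.108)² = 0.0116;  (½·δr/r)² = (0.5×0.0698)² = 0.00122
δQ/Q = √(0.0285) = 0.169

0.169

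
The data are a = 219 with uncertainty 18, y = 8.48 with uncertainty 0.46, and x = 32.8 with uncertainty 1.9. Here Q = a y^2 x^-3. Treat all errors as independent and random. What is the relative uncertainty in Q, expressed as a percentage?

22.1%

For a monomial Q ∝ a, y^2, x^-3, fractional errors add in quadrature:
  (1·δa/a)² = (1×0.0822)² = 0.00676;  (2·δy/y)² = (2×0.0542)² = 0.0118;  (-3·δx/x)² = (-3×0.0579)² = 0.0302
δQ/Q = √(0.0487) = 0.221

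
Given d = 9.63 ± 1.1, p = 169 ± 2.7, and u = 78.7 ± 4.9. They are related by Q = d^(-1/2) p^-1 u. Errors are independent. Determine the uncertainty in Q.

Products/powers → add relative errors in quadrature, weighted by exponent:
  (−½·δd/d)² = (-0.5×0.114)² = 0.00326;  (-1·δp/p)² = (-1×0.0160)² = 0.000255;  (1·δu/u)² = (1×0.0623)² = 0.00388
δQ/Q = √(0.00739) = 0.0860
Q = 0.150, so δQ = 0.0860 × 0.150 = 0.0129.

0.0129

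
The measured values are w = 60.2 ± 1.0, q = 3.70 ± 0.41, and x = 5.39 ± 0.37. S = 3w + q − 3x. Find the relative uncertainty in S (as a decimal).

0.0192

Absolute uncertainties add in quadrature for a linear combination:
  (3·δw)² = 9.00;  (δq)² = 0.168;  (3·δx)² = 1.23
δS = √(10.4) = 3.22
S = 168, so δS/S = 3.22/168 = 0.0192.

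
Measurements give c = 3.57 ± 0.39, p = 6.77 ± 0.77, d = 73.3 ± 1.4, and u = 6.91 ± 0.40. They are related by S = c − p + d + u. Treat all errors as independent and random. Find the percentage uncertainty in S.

For a sum/difference, combine absolute errors in quadrature:
  (δc)² = 0.152;  (δp)² = 0.593;  (δd)² = 1.96;  (δu)² = 0.160
δS = √(2.86) = 1.69
S = 77.0, so δS/S = 1.69/77.0 = 0.0220.

2.20%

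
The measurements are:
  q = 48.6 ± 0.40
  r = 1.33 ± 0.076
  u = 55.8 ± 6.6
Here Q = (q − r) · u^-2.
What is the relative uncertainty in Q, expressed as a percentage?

Let w = q − r = 47.3. δw = √(δq² + δr²) = √(0.160 + 0.00578) = 0.407, so δw/w = 0.00861.
Q is then a monomial in w, u:
δQ/Q = √((δw/w)² + (-2·δu/u)²) = √(7.42e-05 + 0.0560) = 0.237

23.7%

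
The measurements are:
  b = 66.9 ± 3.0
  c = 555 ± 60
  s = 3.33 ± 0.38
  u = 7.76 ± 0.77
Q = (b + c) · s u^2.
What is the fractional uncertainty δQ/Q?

0.248

Let w = b + c = 622. δw = √(δb² + δc²) = √(9.00 + 3600) = 60.1, so δw/w = 0.0966.
Q is then a monomial in w, s, u:
δQ/Q = √((δw/w)² + (1·δs/s)² + (2·δu/u)²) = √(0.00933 + 0.0130 + 0.0394) = 0.248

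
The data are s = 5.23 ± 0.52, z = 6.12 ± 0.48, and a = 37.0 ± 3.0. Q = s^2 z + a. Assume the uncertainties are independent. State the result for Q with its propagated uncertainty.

204 ± 35.9

Let p = s^2·z = 167. δp/p = √((2·δs/s)² + (1·δz/z)²) = √(0.0395 + 0.00615) = 0.214, so δp = 35.8.
Q = p + a: δQ = √(δp² + δa²) = √(1280 + 9.00) = 35.9
Q = 204.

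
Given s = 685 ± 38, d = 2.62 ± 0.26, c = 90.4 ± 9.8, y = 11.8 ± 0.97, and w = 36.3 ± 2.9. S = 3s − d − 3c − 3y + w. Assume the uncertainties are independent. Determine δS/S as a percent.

6.61%

Sums and differences: (δS)² = Σ (cᵢ δxᵢ)².
  (3·δs)² = 13000;  (δd)² = 0.0676;  (3·δc)² = 864;  (3·δy)² = 8.47;  (δw)² = 8.41
δS = √(13900) = 118
S = 1780, so δS/S = 118/1780 = 0.0661.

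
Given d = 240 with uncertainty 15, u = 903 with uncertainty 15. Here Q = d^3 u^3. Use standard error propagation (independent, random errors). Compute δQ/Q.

0.194

For a monomial Q ∝ d^3, u^3, fractional errors add in quadrature:
  (3·δd/d)² = (3×0.0625)² = 0.0352;  (3·δu/u)² = (3×0.0166)² = 0.00248
δQ/Q = √(0.0376) = 0.194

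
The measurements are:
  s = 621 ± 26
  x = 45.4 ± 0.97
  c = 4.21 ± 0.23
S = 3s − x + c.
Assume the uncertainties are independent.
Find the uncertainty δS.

78.0

For a sum/difference, combine absolute errors in quadrature:
  (3·δs)² = 6080;  (δx)² = 0.941;  (δc)² = 0.0529
δS = √(6080) = 78.0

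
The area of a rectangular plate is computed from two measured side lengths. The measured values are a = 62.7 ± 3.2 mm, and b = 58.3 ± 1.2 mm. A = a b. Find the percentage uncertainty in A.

5.50%

For a monomial A ∝ a, b, fractional errors add in quadrature:
  (1·δa/a)² = (1×0.0510)² = 0.00260;  (1·δb/b)² = (1×0.0206)² = 0.000424
δA/A = √(0.00303) = 0.0550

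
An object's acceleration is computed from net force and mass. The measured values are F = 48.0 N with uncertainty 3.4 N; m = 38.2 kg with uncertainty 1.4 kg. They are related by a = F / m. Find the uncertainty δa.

0.100 m/s^2

Relative error in a monomial: (δa/a)² = Σ (nᵢ · δxᵢ/xᵢ)².
  (1·δF/F)² = (1×0.0708)² = 0.00502;  (-1·δm/m)² = (-1×0.0366)² = 0.00134
δa/a = √(0.00636) = 0.0798
a = 1.26 m/s^2, so δa = 0.0798 × 1.26 = 0.100 m/s^2.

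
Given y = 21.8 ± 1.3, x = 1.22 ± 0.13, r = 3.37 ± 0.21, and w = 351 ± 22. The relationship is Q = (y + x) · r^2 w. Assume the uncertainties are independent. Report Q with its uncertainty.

Let u = y + x = 23.0. δu = √(δy² + δx²) = √(1.69 + 0.0169) = 1.31, so δu/u = 0.0568.
Q is then a monomial in u, r, w:
δQ/Q = √((δu/u)² + (2·δr/r)² + (1·δw/w)²) = √(0.00322 + 0.0155 + 0.00393) = 0.151
Q = 91800, so δQ = 0.151 × 91800 = 13800.

91800 ± 13800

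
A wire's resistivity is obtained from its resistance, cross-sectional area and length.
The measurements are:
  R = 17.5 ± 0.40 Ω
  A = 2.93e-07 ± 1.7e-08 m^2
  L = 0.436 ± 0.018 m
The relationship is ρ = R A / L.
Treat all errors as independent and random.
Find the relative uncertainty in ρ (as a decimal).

0.0748

Since ρ is a product/quotient, work with relative uncertainties:
  (1·δR/R)² = (1×0.0229)² = 0.000522;  (1·δA/A)² = (1×0.0580)² = 0.00337;  (-1·δL/L)² = (-1×0.0413)² = 0.00170
δρ/ρ = √(0.00559) = 0.0748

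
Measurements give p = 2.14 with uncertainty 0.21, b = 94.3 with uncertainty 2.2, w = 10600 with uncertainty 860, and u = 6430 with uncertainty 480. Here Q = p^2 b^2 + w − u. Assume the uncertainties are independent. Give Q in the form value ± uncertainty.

44900 ± 8270

Let h = p^2·b^2 = 40700. δh/h = √((2·δp/p)² + (2·δb/b)²) = √(0.0385 + 0.00218) = 0.202, so δh = 8220.
Q = h + w − u: δQ = √(δh² + δw² + δu²) = √(6.75e+07 + 7.4e+05 + 2.3e+05) = 8270
Q = 44900.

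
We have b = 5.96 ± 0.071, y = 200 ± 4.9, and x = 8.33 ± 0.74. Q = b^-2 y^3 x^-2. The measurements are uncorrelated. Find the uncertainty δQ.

Q is a product of powers, so relative uncertainties combine in quadrature:
  (-2·δb/b)² = (-2×0.0119)² = 0.000568;  (3·δy/y)² = (3×0.0245)² = 0.00540;  (-2·δx/x)² = (-2×0.0888)² = 0.0316
δQ/Q = √(0.0375) = 0.194
Q = 3250, so δQ = 0.194 × 3250 = 629.

629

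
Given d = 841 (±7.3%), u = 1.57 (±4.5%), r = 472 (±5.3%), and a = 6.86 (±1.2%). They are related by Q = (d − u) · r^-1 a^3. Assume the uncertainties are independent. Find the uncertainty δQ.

55.8

Let w = d − u = 839. δw = √(δd² + δu²) = √(3770 + 0.00499) = 61.4, so δw/w = 0.0731.
Q is then a monomial in w, r, a:
δQ/Q = √((δw/w)² + (-1·δr/r)² + (3·δa/a)²) = √(0.00535 + 0.00281 + 0.00130) = 0.0972
Q = 574, so δQ = 0.0972 × 574 = 55.8.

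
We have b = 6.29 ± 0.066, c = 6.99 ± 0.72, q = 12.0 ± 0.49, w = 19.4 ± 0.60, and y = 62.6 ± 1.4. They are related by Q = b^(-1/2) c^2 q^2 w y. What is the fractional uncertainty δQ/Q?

For a monomial Q ∝ b^(-1/2), c^2, q^2, w, y, fractional errors add in quadrature:
  (−½·δb/b)² = (-0.5×0.0105)² = 2.75e-05;  (2·δc/c)² = (2×0.103)² = 0.0424;  (2·δq/q)² = (2×0.0408)² = 0.00667;  (1·δw/w)² = (1×0.0309)² = 0.000957;  (1·δy/y)² = (1×0.0224)² = 0.000500
δQ/Q = √(0.0506) = 0.225

0.225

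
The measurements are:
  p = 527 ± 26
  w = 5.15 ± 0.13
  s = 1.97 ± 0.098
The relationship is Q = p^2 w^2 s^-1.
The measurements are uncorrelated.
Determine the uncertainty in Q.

Since Q is a product/quotient, work with relative uncertainties:
  (2·δp/p)² = (2×0.0493)² = 0.00974;  (2·δw/w)² = (2×0.0252)² = 0.00255;  (-1·δs/s)² = (-1×0.0497)² = 0.00247
δQ/Q = √(0.0148) = 0.121
Q = 3.74e+06, so δQ = 0.121 × 3.74e+06 = 4.54e+05.

4.54e+05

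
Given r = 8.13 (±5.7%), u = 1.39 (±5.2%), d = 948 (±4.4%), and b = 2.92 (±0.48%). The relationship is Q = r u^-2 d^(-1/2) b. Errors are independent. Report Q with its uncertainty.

Q is a product of powers, so relative uncertainties combine in quadrature:
  (1·δr/r)² = (1×0.0570)² = 0.00325;  (-2·δu/u)² = (-2×0.0520)² = 0.0108;  (−½·δd/d)² = (-0.5×0.0440)² = 0.000484;  (1·δb/b)² = (1×0.00480)² = 2.3e-05
δQ/Q = √(0.0146) = 0.121
Q = 0.399, so δQ = 0.121 × 0.399 = 0.0482.

0.399 ± 0.0482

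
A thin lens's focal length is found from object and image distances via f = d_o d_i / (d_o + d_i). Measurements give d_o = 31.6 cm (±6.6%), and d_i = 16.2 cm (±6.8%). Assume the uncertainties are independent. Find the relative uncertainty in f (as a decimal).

0.0502

∂f/∂d_o = (d_i/(d_o+d_i))² = 0.115;  ∂f/∂d_i = (d_o/(d_o+d_i))² = 0.437
δf = √((∂f/∂d_o · δd_o)² + (∂f/∂d_i · δd_i)²) = √(0.0574 + 0.232) = 0.538 cm
f = 10.7 cm, so δf/f = 0.538/10.7 = 0.0502.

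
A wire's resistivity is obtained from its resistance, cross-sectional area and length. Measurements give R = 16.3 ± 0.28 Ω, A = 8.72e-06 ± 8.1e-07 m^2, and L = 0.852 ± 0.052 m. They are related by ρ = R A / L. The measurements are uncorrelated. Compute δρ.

For a monomial ρ ∝ R, A, L^-1, fractional errors add in quadrature:
  (1·δR/R)² = (1×0.0172)² = 0.000295;  (1·δA/A)² = (1×0.0929)² = 0.00863;  (-1·δL/L)² = (-1×0.0610)² = 0.00373
δρ/ρ = √(0.0126) = 0.112
ρ = 0.000167 Ω·m, so δρ = 0.112 × 0.000167 = 1.88e-05 Ω·m.

1.88e-05 Ω·m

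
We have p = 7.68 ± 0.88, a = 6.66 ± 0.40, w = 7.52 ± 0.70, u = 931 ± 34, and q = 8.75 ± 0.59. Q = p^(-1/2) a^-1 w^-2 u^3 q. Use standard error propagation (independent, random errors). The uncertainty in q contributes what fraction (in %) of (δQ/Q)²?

(δQ/Q)² = (−½·δp/p)² + (-1·δa/a)² + (-2·δw/w)² + (3·δu/u)² + (1·δq/q)²
  p term: (-0.5×0.115)² = 0.00328
  a term: (-1×0.0601)² = 0.00361
  w term: (-2×0.0931)² = 0.0347
  u term: (3×0.0365)² = 0.0120
  q term: (1×0.0674)² = 0.00455
Total = 0.0581. Share from q = 0.00455/0.0581 = 0.0783.

7.83%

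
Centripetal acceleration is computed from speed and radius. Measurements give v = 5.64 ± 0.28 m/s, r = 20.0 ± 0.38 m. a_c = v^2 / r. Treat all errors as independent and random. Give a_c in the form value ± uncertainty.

Since a_c is a product/quotient, work with relative uncertainties:
  (2·δv/v)² = (2×0.0496)² = 0.00986;  (-1·δr/r)² = (-1×0.0190)² = 0.000361
δa_c/a_c = √(0.0102) = 0.101
a_c = 1.59 m/s^2, so δa_c = 0.101 × 1.59 = 0.161 m/s^2.

1.59 ± 0.161 m/s^2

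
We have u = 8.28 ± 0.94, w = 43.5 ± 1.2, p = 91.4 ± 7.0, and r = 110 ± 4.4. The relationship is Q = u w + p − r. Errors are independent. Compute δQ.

Let h = u·w = 360. δh/h = √((1·δu/u)² + (1·δw/w)²) = √(0.0129 + 0.000761) = 0.117, so δh = 42.1.
Q = h + p − r: δQ = √(δh² + δp² + δr²) = √(1770 + 49.0 + 19.4) = 42.9

42.9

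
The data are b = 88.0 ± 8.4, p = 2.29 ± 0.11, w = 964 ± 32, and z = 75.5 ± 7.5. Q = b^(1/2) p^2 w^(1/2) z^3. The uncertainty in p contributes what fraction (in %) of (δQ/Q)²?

9.17%

(δQ/Q)² = (½·δb/b)² + (2·δp/p)² + (½·δw/w)² + (3·δz/z)²
  b term: (0.5×0.0955)² = 0.00228
  p term: (2×0.0480)² = 0.00923
  w term: (0.5×0.0332)² = 0.000275
  z term: (3×0.0993)² = 0.0888
Total = 0.101. Share from p = 0.00923/0.101 = 0.0917.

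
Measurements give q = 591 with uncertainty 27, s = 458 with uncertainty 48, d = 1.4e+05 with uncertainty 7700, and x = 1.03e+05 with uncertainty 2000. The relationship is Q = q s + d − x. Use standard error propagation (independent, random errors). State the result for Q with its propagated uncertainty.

(3.08 ± 0.320) × 10^5

Let p = q·s = 2.71e+05. δp/p = √((1·δq/q)² + (1·δs/s)²) = √(0.00209 + 0.0110) = 0.114, so δp = 30900.
Q = p + d − x: δQ = √(δp² + δd² + δx²) = √(9.58e+08 + 5.93e+07 + 4e+06) = 32000
Q = 3.08e+05.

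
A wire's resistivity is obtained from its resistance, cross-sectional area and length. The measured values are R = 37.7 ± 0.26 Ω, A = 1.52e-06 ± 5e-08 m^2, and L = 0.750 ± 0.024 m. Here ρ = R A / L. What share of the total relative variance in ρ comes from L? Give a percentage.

(δρ/ρ)² = (1·δR/R)² + (1·δA/A)² + (-1·δL/L)²
  R term: (1×0.00690)² = 4.76e-05
  A term: (1×0.0329)² = 0.00108
  L term: (-1×0.0320)² = 0.00102
Total = 0.00215. Share from L = 0.00102/0.00215 = 0.475.

47.5%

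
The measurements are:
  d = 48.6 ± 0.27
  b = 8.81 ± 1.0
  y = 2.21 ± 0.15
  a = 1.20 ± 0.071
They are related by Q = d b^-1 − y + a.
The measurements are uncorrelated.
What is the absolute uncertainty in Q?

0.649

Let p = d·b^-1 = 5.52. δp/p = √((1·δd/d)² + (-1·δb/b)²) = √(3.09e-05 + 0.0129) = 0.114, so δp = 0.627.
Q = p − y + a: δQ = √(δp² + δy² + δa²) = √(0.393 + 0.0225 + 0.00504) = 0.649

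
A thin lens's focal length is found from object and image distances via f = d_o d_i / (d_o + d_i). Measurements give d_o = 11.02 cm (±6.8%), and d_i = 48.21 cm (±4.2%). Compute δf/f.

∂f/∂d_o = (d_i/(d_o+d_i))² = 0.663;  ∂f/∂d_i = (d_o/(d_o+d_i))² = 0.0346
δf = √((∂f/∂d_o · δd_o)² + (∂f/∂d_i · δd_i)²) = √(0.246 + 0.00491) = 0.501 cm
f = 8.970 cm, so δf/f = 0.501/8.970 = 0.0559.

0.0559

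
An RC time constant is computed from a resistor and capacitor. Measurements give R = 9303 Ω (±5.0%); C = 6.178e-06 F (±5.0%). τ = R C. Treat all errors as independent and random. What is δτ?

0.00406 s

Products/powers → add relative errors in quadrature, weighted by exponent:
  (1·δR/R)² = (1×0.0500)² = 0.00250;  (1·δC/C)² = (1×0.0500)² = 0.00250
δτ/τ = √(0.00500) = 0.0707
τ = 0.05747 s, so δτ = 0.0707 × 0.05747 = 0.00406 s.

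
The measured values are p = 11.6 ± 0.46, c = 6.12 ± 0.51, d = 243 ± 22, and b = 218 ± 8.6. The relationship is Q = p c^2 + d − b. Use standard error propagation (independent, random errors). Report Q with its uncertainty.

Let w = p·c^2 = 434. δw/w = √((1·δp/p)² + (2·δc/c)²) = √(0.00157 + 0.0278) = 0.171, so δw = 74.4.
Q = w + d − b: δQ = √(δw² + δd² + δb²) = √(5540 + 484 + 74.0) = 78.1
Q = 459.

459 ± 78.1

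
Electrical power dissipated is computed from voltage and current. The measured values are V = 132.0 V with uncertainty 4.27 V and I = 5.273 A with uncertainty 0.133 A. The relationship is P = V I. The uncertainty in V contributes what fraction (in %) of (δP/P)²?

(δP/P)² = (1·δV/V)² + (1·δI/I)²
  V term: (1×0.0323)² = 0.00105
  I term: (1×0.0252)² = 0.000636
Total = 0.00168. Share from V = 0.00105/0.00168 = 0.622.

62.2%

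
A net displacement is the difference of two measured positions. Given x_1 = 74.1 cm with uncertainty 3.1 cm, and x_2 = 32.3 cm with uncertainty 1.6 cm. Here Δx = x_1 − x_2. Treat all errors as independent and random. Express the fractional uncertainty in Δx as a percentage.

Δx is a linear combination, so absolute uncertainties add in quadrature:
  (δx_1)² = 9.61;  (δx_2)² = 2.56
δΔx = √(12.2) = 3.49 cm
Δx = 41.8 cm, so δΔx/Δx = 3.49/41.8 = 0.0835.

8.35%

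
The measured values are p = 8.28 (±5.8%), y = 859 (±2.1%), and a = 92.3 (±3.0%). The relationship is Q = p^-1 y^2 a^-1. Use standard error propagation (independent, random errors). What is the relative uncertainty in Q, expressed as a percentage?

Products/powers → add relative errors in quadrature, weighted by exponent:
  (-1·δp/p)² = (-1×0.0580)² = 0.00336;  (2·δy/y)² = (2×0.0210)² = 0.00176;  (-1·δa/a)² = (-1×0.0300)² = 0.000900
δQ/Q = √(0.00603) = 0.0776

7.76%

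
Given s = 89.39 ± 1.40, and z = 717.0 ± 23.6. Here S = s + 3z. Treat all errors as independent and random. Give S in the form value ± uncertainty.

2240 ± 70.8

Each term contributes (cᵢ δxᵢ)² to (δS)²:
  (δs)² = 1.96;  (3·δz)² = 5010
δS = √(5010) = 70.8
S = 2240.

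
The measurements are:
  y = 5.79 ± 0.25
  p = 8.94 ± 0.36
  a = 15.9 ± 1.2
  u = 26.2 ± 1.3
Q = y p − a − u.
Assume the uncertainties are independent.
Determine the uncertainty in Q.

3.53

Let w = y·p = 51.8. δw/w = √((1·δy/y)² + (1·δp/p)²) = √(0.00186 + 0.00162) = 0.0590, so δw = 3.06.
Q = w − a − u: δQ = √(δw² + δa² + δu²) = √(9.34 + 1.44 + 1.69) = 3.53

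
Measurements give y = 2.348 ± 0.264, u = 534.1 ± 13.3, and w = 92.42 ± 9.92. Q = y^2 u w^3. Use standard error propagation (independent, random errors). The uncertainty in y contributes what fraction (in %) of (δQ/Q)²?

(δQ/Q)² = (2·δy/y)² + (1·δu/u)² + (3·δw/w)²
  y term: (2×0.112)² = 0.0506
  u term: (1×0.0249)² = 0.000620
  w term: (3×0.107)² = 0.104
Total = 0.155. Share from y = 0.0506/0.155 = 0.327.

32.7%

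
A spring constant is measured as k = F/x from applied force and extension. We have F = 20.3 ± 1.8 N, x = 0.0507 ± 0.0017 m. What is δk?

Since k is a product/quotient, work with relative uncertainties:
  (1·δF/F)² = (1×0.0887)² = 0.00786;  (-1·δx/x)² = (-1×0.0335)² = 0.00112
δk/k = √(0.00899) = 0.0948
k = 400 N/m, so δk = 0.0948 × 400 = 38.0 N/m.

38.0 N/m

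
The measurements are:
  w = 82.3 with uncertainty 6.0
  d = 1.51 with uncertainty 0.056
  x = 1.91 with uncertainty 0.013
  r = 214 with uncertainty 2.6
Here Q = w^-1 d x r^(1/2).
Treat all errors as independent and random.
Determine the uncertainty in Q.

0.0422

Relative error in a monomial: (δQ/Q)² = Σ (nᵢ · δxᵢ/xᵢ)².
  (-1·δw/w)² = (-1×0.0729)² = 0.00531;  (1·δd/d)² = (1×0.0371)² = 0.00138;  (1·δx/x)² = (1×0.00681)² = 4.63e-05;  (½·δr/r)² = (0.5×0.0121)² = 3.69e-05
δQ/Q = √(0.00677) = 0.0823
Q = 0.513, so δQ = 0.0823 × 0.513 = 0.0422.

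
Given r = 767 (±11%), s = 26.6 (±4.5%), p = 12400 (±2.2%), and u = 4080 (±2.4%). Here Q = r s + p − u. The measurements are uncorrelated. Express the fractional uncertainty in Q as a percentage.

8.50%

Let w = r·s = 20400. δw/w = √((1·δr/r)² + (1·δs/s)²) = √(0.0121 + 0.00202) = 0.119, so δw = 2420.
Q = w + p − u: δQ = √(δw² + δp² + δu²) = √(5.88e+06 + 74400 + 9590) = 2440
Q = 28700, so δQ/Q = 2440/28700 = 0.0850.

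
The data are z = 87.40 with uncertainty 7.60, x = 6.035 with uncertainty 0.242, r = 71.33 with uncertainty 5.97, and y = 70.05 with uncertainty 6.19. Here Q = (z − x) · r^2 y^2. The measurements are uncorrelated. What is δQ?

Let u = z − x = 81.37. δu = √(δz² + δx²) = √(57.8 + 0.0586) = 7.60, so δu/u = 0.0935.
Q is then a monomial in u, r, y:
δQ/Q = √((δu/u)² + (2·δr/r)² + (2·δy/y)²) = √(0.00873 + 0.0280 + 0.0312) = 0.261
Q = 2.031e+09, so δQ = 0.261 × 2.031e+09 = 5.3e+08.

5.3e+08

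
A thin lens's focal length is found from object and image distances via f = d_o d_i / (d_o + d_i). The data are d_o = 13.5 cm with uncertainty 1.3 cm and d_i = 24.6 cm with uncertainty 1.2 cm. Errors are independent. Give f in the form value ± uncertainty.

∂f/∂d_o = (d_i/(d_o+d_i))² = 0.417;  ∂f/∂d_i = (d_o/(d_o+d_i))² = 0.126
δf = √((∂f/∂d_o · δd_o)² + (∂f/∂d_i · δd_i)²) = √(0.294 + 0.0227) = 0.563 cm
f = 8.72 cm.

8.72 ± 0.563 cm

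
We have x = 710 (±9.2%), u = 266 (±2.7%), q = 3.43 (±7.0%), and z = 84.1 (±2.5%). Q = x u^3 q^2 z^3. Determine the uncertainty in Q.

1.88e+16

For a monomial Q ∝ x, u^3, q^2, z^3, fractional errors add in quadrature:
  (1·δx/x)² = (1×0.0920)² = 0.00846;  (3·δu/u)² = (3×0.0270)² = 0.00656;  (2·δq/q)² = (2×0.0700)² = 0.0196;  (3·δz/z)² = (3×0.0250)² = 0.00563
δQ/Q = √(0.0403) = 0.201
Q = 9.35e+16, so δQ = 0.201 × 9.35e+16 = 1.88e+16.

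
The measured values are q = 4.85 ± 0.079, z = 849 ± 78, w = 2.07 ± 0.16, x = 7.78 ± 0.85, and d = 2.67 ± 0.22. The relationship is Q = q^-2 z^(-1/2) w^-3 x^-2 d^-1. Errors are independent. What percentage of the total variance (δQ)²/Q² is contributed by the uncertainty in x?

(δQ/Q)² = (-2·δq/q)² + (−½·δz/z)² + (-3·δw/w)² + (-2·δx/x)² + (-1·δd/d)²
  q term: (-2×0.0163)² = 0.00106
  z term: (-0.5×0.0919)² = 0.00211
  w term: (-3×0.0773)² = 0.0538
  x term: (-2×0.109)² = 0.0477
  d term: (-1×0.0824)² = 0.00679
Total = 0.111. Share from x = 0.0477/0.111 = 0.428.

42.8%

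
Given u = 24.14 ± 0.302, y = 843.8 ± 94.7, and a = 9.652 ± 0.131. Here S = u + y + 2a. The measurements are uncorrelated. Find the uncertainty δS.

94.7

Sums and differences: (δS)² = Σ (cᵢ δxᵢ)².
  (δu)² = 0.0912;  (δy)² = 8970;  (2·δa)² = 0.0686
δS = √(8970) = 94.7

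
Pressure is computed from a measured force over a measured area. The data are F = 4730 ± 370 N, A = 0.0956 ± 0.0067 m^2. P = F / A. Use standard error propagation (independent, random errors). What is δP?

Relative error in a monomial: (δP/P)² = Σ (nᵢ · δxᵢ/xᵢ)².
  (1·δF/F)² = (1×0.0782)² = 0.00612;  (-1·δA/A)² = (-1×0.0701)² = 0.00491
δP/P = √(0.0110) = 0.105
P = 49500 Pa, so δP = 0.105 × 49500 = 5200 Pa.

5200 Pa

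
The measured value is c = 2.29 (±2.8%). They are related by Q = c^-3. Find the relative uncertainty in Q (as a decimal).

0.0840

Q is a product of powers, so relative uncertainties combine in quadrature:
  (-3·δc/c)² = (-3×0.0280)² = 0.00706
δQ/Q = √(0.00706) = 0.0840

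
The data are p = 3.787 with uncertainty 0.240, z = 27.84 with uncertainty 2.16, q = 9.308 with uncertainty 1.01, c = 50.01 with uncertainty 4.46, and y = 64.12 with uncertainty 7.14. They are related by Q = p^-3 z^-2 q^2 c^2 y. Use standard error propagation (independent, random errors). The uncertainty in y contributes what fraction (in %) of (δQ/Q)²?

(δQ/Q)² = (-3·δp/p)² + (-2·δz/z)² + (2·δq/q)² + (2·δc/c)² + (1·δy/y)²
  p term: (-3×0.0634)² = 0.0361
  z term: (-2×0.0776)² = 0.0241
  q term: (2×0.109)² = 0.0471
  c term: (2×0.0892)² = 0.0318
  y term: (1×0.111)² = 0.0124
Total = 0.152. Share from y = 0.0124/0.152 = 0.0818.

8.18%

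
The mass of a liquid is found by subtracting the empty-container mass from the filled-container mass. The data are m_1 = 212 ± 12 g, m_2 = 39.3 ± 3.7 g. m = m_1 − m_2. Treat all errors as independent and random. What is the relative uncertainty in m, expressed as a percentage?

Sums and differences: (δm)² = Σ (cᵢ δxᵢ)².
  (δm_1)² = 144;  (δm_2)² = 13.7
δm = √(158) = 12.6 g
m = 173 g, so δm/m = 12.6/173 = 0.0727.

7.27%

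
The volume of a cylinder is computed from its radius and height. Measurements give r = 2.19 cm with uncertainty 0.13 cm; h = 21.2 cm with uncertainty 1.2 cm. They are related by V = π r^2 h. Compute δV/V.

Each factor contributes (exponent × relative error)² to (δV/V)²:
  (2·δr/r)² = (2×0.0594)² = 0.0141;  (1·δh/h)² = (1×0.0566)² = 0.00320
δV/V = √(0.0173) = 0.132

0.132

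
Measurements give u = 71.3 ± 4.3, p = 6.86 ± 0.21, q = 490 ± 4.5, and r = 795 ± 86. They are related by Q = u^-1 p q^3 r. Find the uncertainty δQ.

1.17e+09

Relative error in a monomial: (δQ/Q)² = Σ (nᵢ · δxᵢ/xᵢ)².
  (-1·δu/u)² = (-1×0.0603)² = 0.00364;  (1·δp/p)² = (1×0.0306)² = 0.000937;  (3·δq/q)² = (3×0.00918)² = 0.000759;  (1·δr/r)² = (1×0.108)² = 0.0117
δQ/Q = √(0.0170) = 0.131
Q = 9e+09, so δQ = 0.131 × 9e+09 = 1.17e+09.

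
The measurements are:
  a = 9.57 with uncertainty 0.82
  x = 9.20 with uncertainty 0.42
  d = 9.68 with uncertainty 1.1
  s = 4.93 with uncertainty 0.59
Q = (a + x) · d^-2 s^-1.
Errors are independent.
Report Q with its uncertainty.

Let u = a + x = 18.8. δu = √(δa² + δx²) = √(0.672 + 0.176) = 0.921, so δu/u = 0.0491.
Q is then a monomial in u, d, s:
δQ/Q = √((δu/u)² + (-2·δd/d)² + (-1·δs/s)²) = √(0.00241 + 0.0517 + 0.0143) = 0.262
Q = 0.0406, so δQ = 0.262 × 0.0406 = 0.0106.

0.0406 ± 0.0106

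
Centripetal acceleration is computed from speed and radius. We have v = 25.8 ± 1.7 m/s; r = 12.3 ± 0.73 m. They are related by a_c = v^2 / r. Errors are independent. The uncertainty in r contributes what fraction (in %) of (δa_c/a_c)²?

(δa_c/a_c)² = (2·δv/v)² + (-1·δr/r)²
  v term: (2×0.0659)² = 0.0174
  r term: (-1×0.0593)² = 0.00352
Total = 0.0209. Share from r = 0.00352/0.0209 = 0.169.

16.9%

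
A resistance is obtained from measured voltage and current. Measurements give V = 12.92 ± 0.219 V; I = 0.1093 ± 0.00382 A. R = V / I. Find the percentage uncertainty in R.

3.88%

Since R is a product/quotient, work with relative uncertainties:
  (1·δV/V)² = (1×0.0170)² = 0.000287;  (-1·δI/I)² = (-1×0.0349)² = 0.00122
δR/R = √(0.00151) = 0.0388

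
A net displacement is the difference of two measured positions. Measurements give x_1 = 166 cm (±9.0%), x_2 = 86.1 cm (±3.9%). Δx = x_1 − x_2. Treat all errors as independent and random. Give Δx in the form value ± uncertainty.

Sums and differences: (δΔx)² = Σ (cᵢ δxᵢ)².
  (δx_1)² = 223;  (δx_2)² = 11.3
δΔx = √(234) = 15.3 cm
Δx = 79.9 cm.

79.9 ± 15.3 cm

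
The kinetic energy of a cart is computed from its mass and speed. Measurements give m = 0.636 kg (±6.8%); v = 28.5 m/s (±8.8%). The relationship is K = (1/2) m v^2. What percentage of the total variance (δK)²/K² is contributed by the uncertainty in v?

87.0%

(δK/K)² = (1·δm/m)² + (2·δv/v)²
  m term: (1×0.0680)² = 0.00462
  v term: (2×0.0880)² = 0.0310
Total = 0.0356. Share from v = 0.0310/0.0356 = 0.870.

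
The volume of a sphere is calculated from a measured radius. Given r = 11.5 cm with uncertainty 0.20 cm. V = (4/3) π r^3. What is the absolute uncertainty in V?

V ∝ r^3, so δV/V = |3| · δr/r = 3 × 0.0174 = 0.0522.
V = 6370 cm^3, so δV = 0.0522 × 6370 = 332 cm^3.

332 cm^3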